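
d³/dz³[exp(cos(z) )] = (cos(z) + 3)*exp(cos(z))*sin(z)*cos(z)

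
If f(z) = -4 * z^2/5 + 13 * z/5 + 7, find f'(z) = 13/5 - 8*z/5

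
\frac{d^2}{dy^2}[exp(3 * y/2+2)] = 9*exp(3*y/2 + 2)/4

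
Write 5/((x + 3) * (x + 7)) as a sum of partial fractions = -5/(4*(x + 7)) + 5/(4*(x + 3))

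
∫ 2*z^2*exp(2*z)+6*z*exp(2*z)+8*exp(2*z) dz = ((z + 1)^2 + 2)*exp(2*z) + C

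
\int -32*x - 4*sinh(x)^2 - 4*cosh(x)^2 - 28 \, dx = -16*x^2 - 28*x - 2*sinh(2*x) + C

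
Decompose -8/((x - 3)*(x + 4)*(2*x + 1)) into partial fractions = 32/(49*(2*x + 1)) - 8/(49*(x + 4)) - 8/(49*(x - 3))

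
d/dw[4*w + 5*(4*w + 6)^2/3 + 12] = 160*w/3 + 84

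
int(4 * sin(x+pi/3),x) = -4*cos(x + pi/3) + C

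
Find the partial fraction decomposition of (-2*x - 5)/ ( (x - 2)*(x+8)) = -11/(10*(x + 8)) - 9/(10*(x - 2))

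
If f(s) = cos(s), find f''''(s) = cos(s)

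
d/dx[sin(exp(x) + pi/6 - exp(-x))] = (exp(2*x) + 1)*exp(-x)*sin(-exp(x) + pi/3 + exp(-x))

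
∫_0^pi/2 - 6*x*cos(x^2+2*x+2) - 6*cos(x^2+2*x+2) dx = 3*sin(2 + pi^2/4) + 3*sin(2)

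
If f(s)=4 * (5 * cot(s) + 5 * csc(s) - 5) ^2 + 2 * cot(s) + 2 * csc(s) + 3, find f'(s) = 2*(99*cos(s) + 99 - 100*cos(s)^2/sin(s) - 200*cos(s)/sin(s) - 100/sin(s))/sin(s)^2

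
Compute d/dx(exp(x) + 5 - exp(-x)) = (exp(2*x) + 1)*exp(-x)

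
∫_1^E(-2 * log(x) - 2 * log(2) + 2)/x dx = -(log(2) + 1)^2 + log(2)^2 + 2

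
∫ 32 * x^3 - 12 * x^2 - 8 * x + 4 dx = 8*x^4 - 4*x^3 - 4*x^2 + 4*x + C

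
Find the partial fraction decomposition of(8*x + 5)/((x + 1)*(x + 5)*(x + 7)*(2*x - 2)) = 17/(64*(x + 7)) - 35/(96*(x + 5)) + 1/(32*(x + 1)) + 13/(192*(x - 1))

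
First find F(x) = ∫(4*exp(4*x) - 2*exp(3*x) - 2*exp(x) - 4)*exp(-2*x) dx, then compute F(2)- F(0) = -2*exp(2) + 2*exp(-2) + 2*(-exp(-2) + exp(2))^2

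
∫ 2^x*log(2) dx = 2^x + C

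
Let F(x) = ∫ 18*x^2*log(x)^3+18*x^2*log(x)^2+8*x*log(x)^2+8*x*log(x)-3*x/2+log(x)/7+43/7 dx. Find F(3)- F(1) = 3*log(3)/7 + 6 + 36*log(3)^2 + 162*log(3)^3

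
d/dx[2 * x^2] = 4*x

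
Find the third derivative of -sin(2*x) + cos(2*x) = 8*sin(2*x) + 8*cos(2*x)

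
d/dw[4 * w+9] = 4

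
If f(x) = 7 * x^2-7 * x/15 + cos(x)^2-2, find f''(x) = 4*sin(x)^2 + 12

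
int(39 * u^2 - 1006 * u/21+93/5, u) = 13*u^3 - 503*u^2/21 + 93*u/5 + C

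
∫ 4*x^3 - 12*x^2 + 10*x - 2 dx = x^4 - 4*x^3 + 5*x^2 - 2*x + C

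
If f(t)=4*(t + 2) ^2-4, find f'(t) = 8*t + 16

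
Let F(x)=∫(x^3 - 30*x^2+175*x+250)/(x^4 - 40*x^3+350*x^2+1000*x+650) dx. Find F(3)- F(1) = -log(1961)/4 + log(5801)/4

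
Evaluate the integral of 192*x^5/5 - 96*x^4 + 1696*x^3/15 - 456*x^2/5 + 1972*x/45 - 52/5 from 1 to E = -24*exp(2) - 998/45 + 52*E/3 + 16*exp(3) + 2*(-4*exp(3) - 13*E/3 + 8 + 6*exp(2))^2/5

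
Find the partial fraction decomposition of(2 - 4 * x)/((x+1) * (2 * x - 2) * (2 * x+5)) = 8/(7*(2*x + 5)) - 1/(2*(x + 1)) - 1/(14*(x - 1))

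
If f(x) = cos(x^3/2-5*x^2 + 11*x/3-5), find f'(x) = (-3*x^2/2 + 10*x - 11/3)*sin(x^3/2 - 5*x^2 + 11*x/3 - 5)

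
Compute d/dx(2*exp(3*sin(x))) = 6*exp(3*sin(x))*cos(x)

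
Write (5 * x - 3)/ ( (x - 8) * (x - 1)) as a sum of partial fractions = -2/(7*(x - 1)) + 37/(7*(x - 8))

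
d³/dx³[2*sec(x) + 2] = 2*(-1 + 6/cos(x)^2)*sin(x)/cos(x)^2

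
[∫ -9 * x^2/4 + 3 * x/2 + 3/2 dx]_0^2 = 0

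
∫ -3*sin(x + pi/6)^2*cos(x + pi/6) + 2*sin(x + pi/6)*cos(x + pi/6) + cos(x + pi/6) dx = (-sin(x + pi/6)^2 + sin(x + pi/6) + 1)*sin(x + pi/6) + C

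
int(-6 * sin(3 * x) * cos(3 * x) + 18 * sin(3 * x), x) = (cos(3*x) - 3)^2 + C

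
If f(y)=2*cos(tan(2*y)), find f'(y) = -4*sin(tan(2*y))/cos(2*y)^2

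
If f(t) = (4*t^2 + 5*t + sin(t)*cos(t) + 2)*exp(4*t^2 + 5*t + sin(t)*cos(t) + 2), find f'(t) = 2*(16*t^3 - 4*t^2*sin(t)^2 + 32*t^2 - 5*t*sin(t)^2 + 4*t*sin(t)*cos(t) + 27*t - sin(t)^3*cos(t) - 3*sin(t)^2 + 3*sin(t)*cos(t) + 9)*exp(2)*exp(5*t)*exp(4*t^2)*exp(sin(t)*cos(t))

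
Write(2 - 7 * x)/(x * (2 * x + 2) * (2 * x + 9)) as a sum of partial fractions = 67/(63*(2*x + 9)) - 9/(14*(x + 1)) + 1/(9*x)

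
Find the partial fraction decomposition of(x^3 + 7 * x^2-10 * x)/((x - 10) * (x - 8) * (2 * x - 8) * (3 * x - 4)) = -1/(208*(3*x - 4)) + 17/(48*(x - 4)) - 11/(4*(x - 8)) + 100/(39*(x - 10))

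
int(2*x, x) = x^2 + C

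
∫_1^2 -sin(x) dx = -cos(1) + cos(2)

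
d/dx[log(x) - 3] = 1/x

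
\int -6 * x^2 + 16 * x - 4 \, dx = -2*x^3 + 8*x^2 - 4*x + C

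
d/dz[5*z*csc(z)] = -5*z*cot(z)*csc(z) + 5*csc(z)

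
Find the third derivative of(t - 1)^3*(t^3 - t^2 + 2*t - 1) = 120*t^3 - 240*t^2 + 192*t - 66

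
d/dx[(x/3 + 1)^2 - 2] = 2*x/9 + 2/3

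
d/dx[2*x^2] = 4*x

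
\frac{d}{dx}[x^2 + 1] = 2*x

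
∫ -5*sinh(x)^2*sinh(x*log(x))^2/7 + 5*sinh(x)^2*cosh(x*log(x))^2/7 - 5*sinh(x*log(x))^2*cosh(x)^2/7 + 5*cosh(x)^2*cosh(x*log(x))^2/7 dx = 5*sinh(2*x)/14 + C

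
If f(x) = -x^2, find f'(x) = -2*x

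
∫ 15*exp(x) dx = 15*exp(x) + C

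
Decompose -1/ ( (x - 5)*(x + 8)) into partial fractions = 1/(13*(x + 8)) - 1/(13*(x - 5))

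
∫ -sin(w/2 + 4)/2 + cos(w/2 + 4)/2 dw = sqrt(2)*sin(w/2 + pi/4 + 4) + C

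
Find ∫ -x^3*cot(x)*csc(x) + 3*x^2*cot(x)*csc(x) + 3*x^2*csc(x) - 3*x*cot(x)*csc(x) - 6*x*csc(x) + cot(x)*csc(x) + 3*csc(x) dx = (x - 1)^3*csc(x) + C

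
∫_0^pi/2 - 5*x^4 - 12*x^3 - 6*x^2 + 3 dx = (-2 + (1 + pi/2)^2)*(-pi^3/8 - pi^2/4 - pi/2 + 1) + 1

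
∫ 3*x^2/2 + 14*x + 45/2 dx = x^3/2 + 7*x^2 + 45*x/2 + C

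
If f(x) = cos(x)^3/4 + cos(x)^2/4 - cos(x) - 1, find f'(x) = (3*sin(x)^2 - 2*cos(x) + 1)*sin(x)/4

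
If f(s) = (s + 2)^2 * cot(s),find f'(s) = -s^2/sin(s)^2 + 2*s/tan(s) - 4*s/sin(s)^2 + 4/tan(s) - 4/sin(s)^2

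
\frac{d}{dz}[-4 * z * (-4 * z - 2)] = 32*z + 8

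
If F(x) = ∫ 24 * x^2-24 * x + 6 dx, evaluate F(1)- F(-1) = 28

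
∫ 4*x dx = 2*x^2 + C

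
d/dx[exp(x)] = exp(x)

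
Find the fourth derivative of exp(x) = exp(x)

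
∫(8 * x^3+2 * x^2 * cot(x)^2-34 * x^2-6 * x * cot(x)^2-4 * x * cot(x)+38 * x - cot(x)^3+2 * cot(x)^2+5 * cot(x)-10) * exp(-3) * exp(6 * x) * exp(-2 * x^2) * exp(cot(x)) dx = (-2*x^2 + 6*x + cot(x) - 3)*exp(-2*x^2 + 6*x + cot(x) - 3) + C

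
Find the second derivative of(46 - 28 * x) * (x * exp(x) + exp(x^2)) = -112*x^3*exp(x^2) - 28*x^2*exp(x) + 184*x^2*exp(x^2) - 66*x*exp(x) - 168*x*exp(x^2) + 36*exp(x) + 92*exp(x^2)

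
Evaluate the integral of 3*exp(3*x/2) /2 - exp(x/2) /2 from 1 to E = -(-1 + E)*exp(1/2) + (-1 + exp(E))*exp(E/2)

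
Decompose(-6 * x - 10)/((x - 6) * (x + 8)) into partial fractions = -19/(7*(x + 8)) - 23/(7*(x - 6))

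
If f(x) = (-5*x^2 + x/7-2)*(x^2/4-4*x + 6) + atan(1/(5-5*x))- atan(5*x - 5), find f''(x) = -15*x^2 + 1683*x/14 - 435/7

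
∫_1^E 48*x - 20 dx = -20*E - 4 + 24*exp(2)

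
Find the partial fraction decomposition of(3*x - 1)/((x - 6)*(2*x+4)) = 7/(16*(x + 2)) + 17/(16*(x - 6))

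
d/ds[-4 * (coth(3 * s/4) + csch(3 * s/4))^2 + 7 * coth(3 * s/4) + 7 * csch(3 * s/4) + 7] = (24*sinh(3*s/4) - 21*cosh(3*s/4) - 21 + 48/tanh(3*s/4) + 48/sinh(3*s/4))/(4*sinh(3*s/4)^2)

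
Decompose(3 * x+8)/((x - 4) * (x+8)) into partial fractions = 4/(3*(x + 8)) + 5/(3*(x - 4))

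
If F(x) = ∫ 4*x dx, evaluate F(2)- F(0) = 8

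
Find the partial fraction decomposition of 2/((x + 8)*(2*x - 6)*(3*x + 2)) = -9/(242*(3*x + 2)) + 1/(242*(x + 8)) + 1/(121*(x - 3))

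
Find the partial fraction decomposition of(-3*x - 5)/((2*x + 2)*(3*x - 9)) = 1/(12*(x + 1)) - 7/(12*(x - 3))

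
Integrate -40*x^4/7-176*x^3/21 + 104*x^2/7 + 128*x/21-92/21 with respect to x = -8*x^5/7 - 44*x^4/21 + 104*x^3/21 + 64*x^2/21 - 92*x/21 + C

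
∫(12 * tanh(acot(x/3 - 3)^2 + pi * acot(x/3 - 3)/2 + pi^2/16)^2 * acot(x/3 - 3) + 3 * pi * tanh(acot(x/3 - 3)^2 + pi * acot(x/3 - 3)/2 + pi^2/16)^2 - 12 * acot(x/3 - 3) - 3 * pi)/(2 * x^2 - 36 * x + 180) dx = tanh((4*acot(x/3 - 3) + pi)^2/16) + C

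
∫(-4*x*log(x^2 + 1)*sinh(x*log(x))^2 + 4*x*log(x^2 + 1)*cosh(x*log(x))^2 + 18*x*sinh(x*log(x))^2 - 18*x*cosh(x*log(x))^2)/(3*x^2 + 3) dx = (log(x^2 + 1) - 9)*log(x^2 + 1)/3 + C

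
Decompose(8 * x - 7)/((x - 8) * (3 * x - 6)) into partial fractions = -1/(2*(x - 2)) + 19/(6*(x - 8))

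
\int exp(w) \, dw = exp(w) + C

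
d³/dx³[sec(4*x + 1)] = 384*tan(4*x + 1)^3*sec(4*x + 1) + 320*tan(4*x + 1)*sec(4*x + 1)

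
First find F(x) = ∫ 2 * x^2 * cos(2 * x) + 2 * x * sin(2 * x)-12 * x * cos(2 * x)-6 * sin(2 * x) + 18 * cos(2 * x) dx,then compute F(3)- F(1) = -4*sin(2)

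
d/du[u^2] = 2*u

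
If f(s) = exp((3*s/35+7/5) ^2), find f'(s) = 18*s*exp(9*s^2/1225 + 6*s/25 + 49/25)/1225 + 6*exp(9*s^2/1225 + 6*s/25 + 49/25)/25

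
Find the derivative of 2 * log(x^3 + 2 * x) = (6*x^2 + 4)/(x^3 + 2*x)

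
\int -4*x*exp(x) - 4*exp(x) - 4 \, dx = -4*x*(exp(x) + 1) + C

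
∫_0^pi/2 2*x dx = pi^2/4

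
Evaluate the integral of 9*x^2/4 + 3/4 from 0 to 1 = 3/2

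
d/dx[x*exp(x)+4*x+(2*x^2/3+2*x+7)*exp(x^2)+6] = 4*x^3*exp(x^2)/3 + 4*x^2*exp(x^2) + x*exp(x) + 46*x*exp(x^2)/3 + exp(x) + 2*exp(x^2) + 4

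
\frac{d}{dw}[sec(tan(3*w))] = 3*sin(tan(3*w))/(cos(3*w)^2*cos(tan(3*w))^2)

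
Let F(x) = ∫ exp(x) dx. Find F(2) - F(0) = -1 + exp(2)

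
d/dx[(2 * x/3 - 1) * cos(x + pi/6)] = -2*x*sin(x + pi/6)/3 + sin(x + pi/6) + 2*cos(x + pi/6)/3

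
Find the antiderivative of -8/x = -8*log(x) + C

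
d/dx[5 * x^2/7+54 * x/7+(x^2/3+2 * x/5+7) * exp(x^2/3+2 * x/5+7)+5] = 2*x^3*exp(x^2/3 + 2*x/5 + 7)/9 + 2*x^2*exp(x^2/3 + 2*x/5 + 7)/5 + 412*x*exp(x^2/3 + 2*x/5 + 7)/75 + 10*x/7 + 16*exp(x^2/3 + 2*x/5 + 7)/5 + 54/7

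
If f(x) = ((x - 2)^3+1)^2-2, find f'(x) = 6*x^5 - 60*x^4 + 240*x^3 - 474*x^2 + 456*x - 168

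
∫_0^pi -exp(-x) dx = -1 + exp(-pi)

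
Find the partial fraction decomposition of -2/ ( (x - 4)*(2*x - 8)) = -1/(x - 4)^2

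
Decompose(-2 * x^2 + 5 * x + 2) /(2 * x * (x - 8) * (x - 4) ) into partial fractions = 5/(16*(x - 4)) - 43/(32*(x - 8)) + 1/(32*x)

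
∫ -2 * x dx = -x^2 + C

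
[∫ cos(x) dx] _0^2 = sin(2)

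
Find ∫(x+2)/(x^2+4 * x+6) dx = log((x + 2)^2 + 2)/2 + C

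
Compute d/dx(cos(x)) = -sin(x)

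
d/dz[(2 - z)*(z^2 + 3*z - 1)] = -3*z^2 - 2*z + 7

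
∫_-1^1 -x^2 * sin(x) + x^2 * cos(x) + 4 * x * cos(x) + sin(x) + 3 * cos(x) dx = 4*cos(1) + 4*sin(1)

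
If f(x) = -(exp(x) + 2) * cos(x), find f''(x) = 2*exp(x)*sin(x) + 2*cos(x)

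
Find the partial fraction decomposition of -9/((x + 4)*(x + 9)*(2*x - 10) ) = -9/(140*(x + 9)) + 1/(10*(x + 4)) - 1/(28*(x - 5))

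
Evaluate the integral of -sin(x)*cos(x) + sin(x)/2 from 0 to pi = 1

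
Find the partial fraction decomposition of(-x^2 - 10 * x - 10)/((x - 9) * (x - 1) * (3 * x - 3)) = 39/(64*(x - 1)) + 7/(8*(x - 1)^2) - 181/(192*(x - 9))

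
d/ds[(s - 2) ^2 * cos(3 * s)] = -3*s^2*sin(3*s) + 12*s*sin(3*s) + 2*s*cos(3*s) - 12*sin(3*s) - 4*cos(3*s)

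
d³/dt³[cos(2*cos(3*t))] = -216*sin(3*t)^3*sin(2*cos(3*t)) - 54*sin(3*t)*sin(2*cos(3*t)) - 324*sin(3*t)*cos(3*t)*cos(2*cos(3*t))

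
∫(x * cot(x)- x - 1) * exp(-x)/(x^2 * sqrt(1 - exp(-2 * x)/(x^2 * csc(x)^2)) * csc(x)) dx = acsc(x*exp(x)*csc(x)) + C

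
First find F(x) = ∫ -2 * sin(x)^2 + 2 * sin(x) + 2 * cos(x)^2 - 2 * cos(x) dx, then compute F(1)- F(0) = (-1 + cos(1) + sin(1))^2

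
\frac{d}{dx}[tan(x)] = cos(x)^(-2)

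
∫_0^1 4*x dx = 2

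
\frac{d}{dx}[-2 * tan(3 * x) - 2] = -6/cos(3*x)^2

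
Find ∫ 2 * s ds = s^2 + C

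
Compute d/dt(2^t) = 2^t*log(2)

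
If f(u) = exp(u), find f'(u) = exp(u)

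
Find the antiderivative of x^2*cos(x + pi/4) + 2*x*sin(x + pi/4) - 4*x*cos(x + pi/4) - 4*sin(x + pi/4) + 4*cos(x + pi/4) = (x - 2)^2*sin(x + pi/4) + C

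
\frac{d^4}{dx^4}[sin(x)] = sin(x)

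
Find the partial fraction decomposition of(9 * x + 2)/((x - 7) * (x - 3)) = -29/(4*(x - 3)) + 65/(4*(x - 7))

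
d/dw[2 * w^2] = 4*w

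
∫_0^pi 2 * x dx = pi^2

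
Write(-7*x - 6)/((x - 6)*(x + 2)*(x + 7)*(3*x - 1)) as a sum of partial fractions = 225/(2618*(3*x - 1)) - 43/(1430*(x + 7)) + 1/(35*(x + 2)) - 6/(221*(x - 6))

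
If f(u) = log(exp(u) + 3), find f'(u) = exp(u)/(exp(u) + 3)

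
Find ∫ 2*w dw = w^2 + C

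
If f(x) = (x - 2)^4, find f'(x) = 4*x^3 - 24*x^2 + 48*x - 32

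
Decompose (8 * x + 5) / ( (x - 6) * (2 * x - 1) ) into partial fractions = -18/(11*(2*x - 1)) + 53/(11*(x - 6))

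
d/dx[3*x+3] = 3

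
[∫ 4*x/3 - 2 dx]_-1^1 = -4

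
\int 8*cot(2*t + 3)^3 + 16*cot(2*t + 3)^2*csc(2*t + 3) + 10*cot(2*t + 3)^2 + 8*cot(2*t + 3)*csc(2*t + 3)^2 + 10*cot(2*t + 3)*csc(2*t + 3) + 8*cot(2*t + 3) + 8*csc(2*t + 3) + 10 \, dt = -2*(cot(2*t + 3) + csc(2*t + 3))^2 - 5*cot(2*t + 3) - 5*csc(2*t + 3) + C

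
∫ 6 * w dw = 3*w^2 + C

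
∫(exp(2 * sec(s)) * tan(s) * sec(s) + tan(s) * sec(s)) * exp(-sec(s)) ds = 2*sinh(1/cos(s)) + C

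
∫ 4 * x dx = 2*x^2 + C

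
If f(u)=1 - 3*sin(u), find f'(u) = -3*cos(u)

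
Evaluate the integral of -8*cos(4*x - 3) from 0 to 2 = -2*sin(3) - 2*sin(5)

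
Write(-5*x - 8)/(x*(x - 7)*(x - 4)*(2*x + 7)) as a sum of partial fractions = -76/(2205*(2*x + 7)) + 7/(45*(x - 4)) - 43/(441*(x - 7)) - 2/(49*x)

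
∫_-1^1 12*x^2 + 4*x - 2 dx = 4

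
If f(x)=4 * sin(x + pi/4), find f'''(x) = -4*cos(x + pi/4)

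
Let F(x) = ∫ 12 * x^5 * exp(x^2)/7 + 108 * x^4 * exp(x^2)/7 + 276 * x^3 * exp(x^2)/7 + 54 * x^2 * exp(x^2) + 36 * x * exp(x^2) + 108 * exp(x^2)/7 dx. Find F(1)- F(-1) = 324*E/7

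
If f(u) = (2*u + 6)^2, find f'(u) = 8*u + 24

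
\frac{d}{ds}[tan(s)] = cos(s)^(-2)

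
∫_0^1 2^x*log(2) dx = 1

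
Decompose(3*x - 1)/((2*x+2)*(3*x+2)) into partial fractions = -9/(2*(3*x + 2)) + 2/(x + 1)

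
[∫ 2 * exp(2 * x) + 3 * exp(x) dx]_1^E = -(1 + E)*(2 + E) + (1 + exp(E))*(2 + exp(E))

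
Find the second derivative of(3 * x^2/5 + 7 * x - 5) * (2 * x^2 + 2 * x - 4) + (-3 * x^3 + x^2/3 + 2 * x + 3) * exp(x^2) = -12*x^5*exp(x^2) + 4*x^4*exp(x^2)/3 - 34*x^3*exp(x^2) + 46*x^2*exp(x^2)/3 + 72*x^2/5 - 6*x*exp(x^2) + 456*x/5 + 20*exp(x^2)/3 + 16/5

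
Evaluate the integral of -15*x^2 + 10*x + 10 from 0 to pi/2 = -5*pi^3/8 + 5*pi^2/4 + 5*pi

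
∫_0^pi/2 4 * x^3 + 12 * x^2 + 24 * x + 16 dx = -16 + (3 + (1 + pi/2)^2)^2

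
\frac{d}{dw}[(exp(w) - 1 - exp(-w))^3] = (3*exp(6*w) - 6*exp(5*w) + 6*exp(w) + 3)*exp(-3*w)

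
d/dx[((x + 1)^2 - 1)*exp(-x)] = (2 - x^2)*exp(-x)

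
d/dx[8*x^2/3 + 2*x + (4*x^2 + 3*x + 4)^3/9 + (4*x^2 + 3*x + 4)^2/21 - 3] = 128*x^5/3 + 80*x^4 + 2864*x^3/21 + 759*x^2/7 + 1594*x/21 + 134/7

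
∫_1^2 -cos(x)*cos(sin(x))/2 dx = -sin(sin(2))/2 + sin(sin(1))/2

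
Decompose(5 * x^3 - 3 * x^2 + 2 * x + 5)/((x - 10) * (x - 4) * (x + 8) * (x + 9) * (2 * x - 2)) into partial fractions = -3901/(4940*(x + 9)) + 307/(432*(x + 8)) + 1/(540*(x - 1)) - 95/(1872*(x - 4)) + 175/(1368*(x - 10))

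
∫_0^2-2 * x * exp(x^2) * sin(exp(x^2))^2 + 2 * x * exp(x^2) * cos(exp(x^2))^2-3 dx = -6 - sin(2)/2 + sin(2*exp(4))/2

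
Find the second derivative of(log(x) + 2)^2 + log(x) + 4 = (-2*log(x) - 3)/x^2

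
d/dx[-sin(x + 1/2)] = -cos(x + 1/2)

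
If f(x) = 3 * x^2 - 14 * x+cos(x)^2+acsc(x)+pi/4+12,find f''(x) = (4*x^5*sin(x)^2 + 4*x^5 - 8*x^3*sin(x)^2 - 8*x^3 + 2*x^2*sqrt(1 - 1/x^2) + 4*x*sin(x)^2 + 4*x - sqrt(1 - 1/x^2))/(x^5 - 2*x^3 + x)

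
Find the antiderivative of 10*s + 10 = 5*s^2 + 10*s + C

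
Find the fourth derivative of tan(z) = 24*tan(z)^5 + 40*tan(z)^3 + 16*tan(z)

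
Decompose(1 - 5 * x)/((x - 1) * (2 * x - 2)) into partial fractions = -5/(2*(x - 1)) - 2/(x - 1)^2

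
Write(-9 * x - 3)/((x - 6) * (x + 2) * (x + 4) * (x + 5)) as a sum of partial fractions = -14/(11*(x + 5)) + 33/(20*(x + 4)) - 5/(16*(x + 2)) - 57/(880*(x - 6))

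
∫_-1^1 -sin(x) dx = 0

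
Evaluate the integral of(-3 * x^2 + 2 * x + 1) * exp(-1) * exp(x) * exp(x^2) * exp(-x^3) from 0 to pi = -exp(-1) + exp(-pi^3 - 1 + pi + pi^2)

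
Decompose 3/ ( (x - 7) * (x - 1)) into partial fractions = -1/(2*(x - 1)) + 1/(2*(x - 7))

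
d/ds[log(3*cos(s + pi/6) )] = -tan(s + pi/6)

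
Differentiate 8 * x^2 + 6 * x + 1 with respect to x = 16*x + 6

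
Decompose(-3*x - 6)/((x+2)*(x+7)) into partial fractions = -3/(x + 7)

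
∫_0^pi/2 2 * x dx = pi^2/4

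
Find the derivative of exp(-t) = -exp(-t)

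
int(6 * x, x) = 3*x^2 + C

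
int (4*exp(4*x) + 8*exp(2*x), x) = (exp(2*x) + 2)^2 + C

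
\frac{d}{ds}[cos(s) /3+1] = -sin(s)/3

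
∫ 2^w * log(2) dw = 2^w + C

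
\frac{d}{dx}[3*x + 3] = 3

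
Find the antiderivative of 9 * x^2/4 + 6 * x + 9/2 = 3*x^3/4 + 3*x^2 + 9*x/2 + C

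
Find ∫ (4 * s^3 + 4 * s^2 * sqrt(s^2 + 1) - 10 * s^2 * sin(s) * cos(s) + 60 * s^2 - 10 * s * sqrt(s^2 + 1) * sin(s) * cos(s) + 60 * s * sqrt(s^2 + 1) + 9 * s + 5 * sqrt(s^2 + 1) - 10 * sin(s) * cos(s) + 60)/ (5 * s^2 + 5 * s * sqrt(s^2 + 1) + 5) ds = 2*s^2/5 + 12*s + log(s + sqrt(s^2 + 1)) + cos(s)^2 + C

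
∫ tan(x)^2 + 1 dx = tan(x) + C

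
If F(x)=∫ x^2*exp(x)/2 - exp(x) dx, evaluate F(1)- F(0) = -E/2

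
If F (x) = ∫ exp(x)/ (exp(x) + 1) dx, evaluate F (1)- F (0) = -log(4) + log(2 + 2*E)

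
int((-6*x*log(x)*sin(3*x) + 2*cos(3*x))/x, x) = 2*log(x)*cos(3*x) + C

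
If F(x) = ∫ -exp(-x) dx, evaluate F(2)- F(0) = -1 + exp(-2)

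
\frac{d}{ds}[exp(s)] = exp(s)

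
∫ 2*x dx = x^2 + C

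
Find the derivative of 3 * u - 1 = 3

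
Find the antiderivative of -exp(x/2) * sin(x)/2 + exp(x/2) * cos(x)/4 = exp(x/2)*cos(x)/2 + C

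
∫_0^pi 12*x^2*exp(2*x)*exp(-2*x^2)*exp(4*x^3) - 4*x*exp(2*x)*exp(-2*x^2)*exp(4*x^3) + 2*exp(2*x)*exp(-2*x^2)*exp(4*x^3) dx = -1 + exp(-2*pi^2 + 2*pi + 4*pi^3)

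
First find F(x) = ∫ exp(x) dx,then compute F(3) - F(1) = -E + exp(3)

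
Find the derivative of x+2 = 1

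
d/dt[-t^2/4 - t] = -t/2 - 1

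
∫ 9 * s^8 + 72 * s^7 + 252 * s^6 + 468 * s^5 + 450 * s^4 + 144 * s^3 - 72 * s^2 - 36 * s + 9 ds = s^9 + 9*s^8 + 36*s^7 + 78*s^6 + 90*s^5 + 36*s^4 - 24*s^3 - 18*s^2 + 9*s + C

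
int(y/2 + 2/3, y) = y^2/4 + 2*y/3 + C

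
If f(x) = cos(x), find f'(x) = -sin(x)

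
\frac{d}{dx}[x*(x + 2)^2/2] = 3*x^2/2 + 4*x + 2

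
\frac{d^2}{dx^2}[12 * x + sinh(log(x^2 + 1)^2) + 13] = 4*(4*x^2*log(x^2 + 1)^2*sinh(log(x^2 + 1)^2) - x^2*log(x^2 + 1)*cosh(log(x^2 + 1)^2) + 2*x^2*cosh(log(x^2 + 1)^2) + log(x^2 + 1)*cosh(log(x^2 + 1)^2))/(x^4 + 2*x^2 + 1)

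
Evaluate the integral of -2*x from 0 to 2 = -4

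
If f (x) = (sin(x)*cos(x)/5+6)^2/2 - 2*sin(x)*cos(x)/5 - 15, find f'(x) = sin(4*x)/100 + 4*cos(2*x)/5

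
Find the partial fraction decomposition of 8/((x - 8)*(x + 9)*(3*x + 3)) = 1/(51*(x + 9)) - 1/(27*(x + 1)) + 8/(459*(x - 8))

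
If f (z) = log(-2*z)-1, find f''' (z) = 2/z^3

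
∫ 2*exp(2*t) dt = exp(2*t) + C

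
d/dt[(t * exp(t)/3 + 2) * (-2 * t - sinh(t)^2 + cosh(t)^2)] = -2*t^2*exp(t)/3 - t*exp(t) + exp(t)/3 - 4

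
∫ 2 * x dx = x^2 + C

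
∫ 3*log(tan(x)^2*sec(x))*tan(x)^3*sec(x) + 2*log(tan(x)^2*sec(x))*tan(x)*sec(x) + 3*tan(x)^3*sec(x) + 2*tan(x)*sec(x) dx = log(tan(x)^2*sec(x))*tan(x)^2*sec(x) + C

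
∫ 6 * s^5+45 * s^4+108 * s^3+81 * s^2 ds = s^6 + 9*s^5 + 27*s^4 + 27*s^3 + C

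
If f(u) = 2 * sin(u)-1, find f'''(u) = -2*cos(u)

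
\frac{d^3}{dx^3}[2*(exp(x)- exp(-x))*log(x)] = (2*x^3*exp(2*x)*log(x) + 2*x^3*log(x) + 6*x^2*exp(2*x) - 6*x^2 - 6*x*exp(2*x) - 6*x + 4*exp(2*x) - 4)*exp(-x)/x^3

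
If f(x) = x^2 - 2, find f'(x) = 2*x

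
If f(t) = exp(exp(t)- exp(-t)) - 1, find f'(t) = (exp(exp(t) - exp(-t)) + exp(2*t + exp(t) - exp(-t)))*exp(-t)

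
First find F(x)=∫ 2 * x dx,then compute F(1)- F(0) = 1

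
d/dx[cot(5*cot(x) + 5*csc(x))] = 5*(cos(x) + 1)/(sin(x)^2*sin(5*(1/tan(x) + 1/sin(x)))^2)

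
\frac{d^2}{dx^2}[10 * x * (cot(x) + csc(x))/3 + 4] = 10*(-x + 2*x*cos(x)/sin(x)^2 + 2*x/sin(x)^2 - 2*cos(x)/sin(x) - 2/sin(x))/(3*sin(x))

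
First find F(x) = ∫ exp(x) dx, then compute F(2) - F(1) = -E + exp(2)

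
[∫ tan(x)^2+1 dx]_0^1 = tan(1)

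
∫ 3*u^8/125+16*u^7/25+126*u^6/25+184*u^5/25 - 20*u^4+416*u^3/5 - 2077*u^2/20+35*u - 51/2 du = u^9/375 + 2*u^8/25 + 18*u^7/25 + 92*u^6/75 - 4*u^5 + 104*u^4/5 - 2077*u^3/60 + 35*u^2/2 - 51*u/2 + C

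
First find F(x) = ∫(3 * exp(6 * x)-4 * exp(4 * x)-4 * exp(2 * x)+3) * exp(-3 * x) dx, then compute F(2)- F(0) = -exp(2) + exp(-2) + (-exp(-2) + exp(2))^3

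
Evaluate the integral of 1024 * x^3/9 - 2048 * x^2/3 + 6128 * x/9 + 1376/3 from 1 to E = -714 - 5*(-3 + 2*E/3)*(-4*E - 2) + 4*(-3 + 2*E/3)^2*(-4*E - 2)^2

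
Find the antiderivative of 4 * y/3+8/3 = 2*y^2/3 + 8*y/3 + C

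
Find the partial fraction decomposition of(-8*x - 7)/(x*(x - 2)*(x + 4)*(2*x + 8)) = 29/(576*(x + 4)) + 25/(48*(x + 4)^2) - 23/(144*(x - 2)) + 7/(64*x)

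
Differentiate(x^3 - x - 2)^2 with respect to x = 6*x^5 - 8*x^3 - 12*x^2 + 2*x + 4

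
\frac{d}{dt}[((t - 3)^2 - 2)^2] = 4*t^3 - 36*t^2 + 100*t - 84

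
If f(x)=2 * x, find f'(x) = 2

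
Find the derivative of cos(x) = -sin(x)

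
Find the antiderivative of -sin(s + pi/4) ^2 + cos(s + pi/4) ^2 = cos(2*s)/2 + C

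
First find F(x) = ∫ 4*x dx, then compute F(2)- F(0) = 8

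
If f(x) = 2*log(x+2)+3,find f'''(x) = 4/(x^3 + 6*x^2 + 12*x + 8)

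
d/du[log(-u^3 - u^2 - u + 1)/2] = (3*u^2 + 2*u + 1)/(2*u^3 + 2*u^2 + 2*u - 2)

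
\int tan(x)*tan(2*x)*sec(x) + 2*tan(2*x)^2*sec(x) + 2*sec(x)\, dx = tan(2*x)*sec(x) + C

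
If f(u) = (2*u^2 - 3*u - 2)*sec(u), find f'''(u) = (-2*u^2*sin(u)/cos(u) + 12*u^2*sin(u)/cos(u)^3 + 3*u*sin(u)/cos(u) - 18*u*sin(u)/cos(u)^3 - 12*u + 24*u/cos(u)^2 + 14*sin(u)/cos(u) - 12*sin(u)/cos(u)^3 + 9 - 18/cos(u)^2)/cos(u)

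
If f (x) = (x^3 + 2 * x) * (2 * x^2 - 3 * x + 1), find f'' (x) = 40*x^3 - 36*x^2 + 30*x - 12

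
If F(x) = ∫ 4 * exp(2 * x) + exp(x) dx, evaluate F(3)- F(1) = -3*exp(3) - 2*(1 + E)^2 + 3*E + 2*(1 + exp(3))^2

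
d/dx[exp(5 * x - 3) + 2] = 5*exp(5*x - 3)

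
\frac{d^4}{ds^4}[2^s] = 2^s*log(2)^4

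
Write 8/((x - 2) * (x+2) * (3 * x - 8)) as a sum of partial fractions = 18/(7*(3*x - 8)) + 1/(7*(x + 2)) - 1/(x - 2)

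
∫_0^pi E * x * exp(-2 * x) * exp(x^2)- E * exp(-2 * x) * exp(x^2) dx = -E/2 + exp((-1 + pi)^2)/2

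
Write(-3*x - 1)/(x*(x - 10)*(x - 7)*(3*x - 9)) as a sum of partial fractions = -5/(126*(x - 3)) + 11/(126*(x - 7)) - 31/(630*(x - 10)) + 1/(630*x)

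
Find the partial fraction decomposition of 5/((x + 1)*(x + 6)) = -1/(x + 6) + 1/(x + 1)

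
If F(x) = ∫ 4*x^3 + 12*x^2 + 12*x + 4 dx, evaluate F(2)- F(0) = 80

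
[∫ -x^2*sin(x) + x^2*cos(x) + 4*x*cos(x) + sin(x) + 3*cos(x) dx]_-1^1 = 4*cos(1) + 4*sin(1)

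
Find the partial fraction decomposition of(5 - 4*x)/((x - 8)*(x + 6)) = -29/(14*(x + 6)) - 27/(14*(x - 8))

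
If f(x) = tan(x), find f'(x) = cos(x)^(-2)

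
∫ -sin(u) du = cos(u) + C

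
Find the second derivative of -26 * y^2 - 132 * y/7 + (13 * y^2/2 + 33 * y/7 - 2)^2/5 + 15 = 507*y^2/5 + 2574*y/35 - 2622/49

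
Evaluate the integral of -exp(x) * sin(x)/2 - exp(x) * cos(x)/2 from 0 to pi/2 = -exp(pi/2)/2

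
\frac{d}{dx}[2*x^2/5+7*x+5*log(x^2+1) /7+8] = (28*x^3 + 245*x^2 + 78*x + 245)/(35*x^2 + 35)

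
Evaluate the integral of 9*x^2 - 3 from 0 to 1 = 0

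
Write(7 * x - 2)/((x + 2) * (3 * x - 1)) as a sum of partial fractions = 1/(7*(3*x - 1)) + 16/(7*(x + 2))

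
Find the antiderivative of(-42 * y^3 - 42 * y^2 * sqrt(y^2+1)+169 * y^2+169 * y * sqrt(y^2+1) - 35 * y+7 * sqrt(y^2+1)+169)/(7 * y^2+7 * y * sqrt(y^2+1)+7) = -3*y^2 + 169*y/7 + log(y + sqrt(y^2 + 1)) + C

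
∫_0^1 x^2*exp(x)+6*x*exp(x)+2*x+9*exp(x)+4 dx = 10*E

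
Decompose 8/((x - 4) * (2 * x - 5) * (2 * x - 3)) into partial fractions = 8/(5*(2*x - 3)) - 8/(3*(2*x - 5)) + 8/(15*(x - 4))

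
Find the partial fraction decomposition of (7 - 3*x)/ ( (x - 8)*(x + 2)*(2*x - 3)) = -10/(91*(2*x - 3)) + 13/(70*(x + 2)) - 17/(130*(x - 8))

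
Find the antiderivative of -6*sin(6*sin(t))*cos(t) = cos(6*sin(t)) + C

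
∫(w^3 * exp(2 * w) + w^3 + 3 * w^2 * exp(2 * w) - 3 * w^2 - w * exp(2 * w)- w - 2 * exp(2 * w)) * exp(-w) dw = -2*(-w^3 + w + 1)*sinh(w) + C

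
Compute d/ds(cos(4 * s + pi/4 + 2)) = -4*sin(4*s + pi/4 + 2)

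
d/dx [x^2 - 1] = 2*x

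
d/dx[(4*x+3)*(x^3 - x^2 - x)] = 16*x^3 - 3*x^2 - 14*x - 3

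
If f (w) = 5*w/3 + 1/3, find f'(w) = 5/3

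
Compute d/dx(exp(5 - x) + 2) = -exp(5 - x)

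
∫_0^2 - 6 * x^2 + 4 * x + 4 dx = 0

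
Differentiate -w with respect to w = -1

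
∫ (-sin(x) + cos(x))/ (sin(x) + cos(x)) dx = log(sin(x + pi/4)) + C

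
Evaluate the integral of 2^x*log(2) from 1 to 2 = 2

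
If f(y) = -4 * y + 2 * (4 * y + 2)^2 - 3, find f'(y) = 64*y + 28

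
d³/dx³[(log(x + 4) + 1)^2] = (4*log(x + 4) - 2)/(x^3 + 12*x^2 + 48*x + 64)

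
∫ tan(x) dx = log(sec(x)) + C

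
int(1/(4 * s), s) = log(2*s)/4 + C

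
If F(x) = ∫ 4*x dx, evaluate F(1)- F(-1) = 0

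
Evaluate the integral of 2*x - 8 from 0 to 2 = -12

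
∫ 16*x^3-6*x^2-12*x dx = 4*x^4 - 2*x^3 - 6*x^2 + C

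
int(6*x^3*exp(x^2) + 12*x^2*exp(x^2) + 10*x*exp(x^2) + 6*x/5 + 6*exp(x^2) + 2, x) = 3*x^2/5 + 2*x + (3*x^2 + 6*x + 2)*exp(x^2) + C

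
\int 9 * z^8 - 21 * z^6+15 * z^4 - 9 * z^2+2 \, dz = z^9 - 3*z^7 + 3*z^5 - 3*z^3 + 2*z + C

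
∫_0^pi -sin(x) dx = -2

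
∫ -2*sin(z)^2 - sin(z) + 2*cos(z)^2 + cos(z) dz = sin(2*z) + sqrt(2)*sin(z + pi/4) + C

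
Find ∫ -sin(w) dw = cos(w) + C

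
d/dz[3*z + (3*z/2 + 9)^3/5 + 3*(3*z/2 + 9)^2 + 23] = 81*z^2/40 + 189*z/5 + 1569/10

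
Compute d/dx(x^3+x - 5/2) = 3*x^2 + 1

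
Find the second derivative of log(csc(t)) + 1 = sin(t)^(-2)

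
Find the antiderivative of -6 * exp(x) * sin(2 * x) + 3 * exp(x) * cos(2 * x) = 3*exp(x)*cos(2*x) + C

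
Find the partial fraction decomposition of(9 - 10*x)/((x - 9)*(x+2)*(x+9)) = 11/(14*(x + 9)) - 29/(77*(x + 2)) - 9/(22*(x - 9))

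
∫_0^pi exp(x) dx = -1 + exp(pi)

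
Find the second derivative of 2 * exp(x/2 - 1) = exp(x/2 - 1)/2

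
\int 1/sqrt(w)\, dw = 2*sqrt(w) + C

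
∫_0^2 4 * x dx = 8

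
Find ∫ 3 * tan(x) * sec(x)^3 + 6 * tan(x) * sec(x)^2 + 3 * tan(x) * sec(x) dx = (sec(x) + 1)^3 + C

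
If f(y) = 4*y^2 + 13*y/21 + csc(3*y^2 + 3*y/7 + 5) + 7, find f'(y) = -6*y*cot(3*y^2 + 3*y/7 + 5)*csc(3*y^2 + 3*y/7 + 5) + 8*y - 3*cot(3*y^2 + 3*y/7 + 5)*csc(3*y^2 + 3*y/7 + 5)/7 + 13/21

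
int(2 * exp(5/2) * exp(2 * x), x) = exp(2*x + 5/2) + C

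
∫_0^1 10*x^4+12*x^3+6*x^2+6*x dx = 10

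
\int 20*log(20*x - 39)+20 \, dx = (20*x - 39)*log(20*x - 39) + C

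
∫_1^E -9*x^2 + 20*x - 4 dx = (-2 + E)^2*(-3*E - 2) + 5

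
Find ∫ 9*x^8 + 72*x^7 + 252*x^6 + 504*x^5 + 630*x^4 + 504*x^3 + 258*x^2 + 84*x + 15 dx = x^9 + 9*x^8 + 36*x^7 + 84*x^6 + 126*x^5 + 126*x^4 + 86*x^3 + 42*x^2 + 15*x + C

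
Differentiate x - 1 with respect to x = 1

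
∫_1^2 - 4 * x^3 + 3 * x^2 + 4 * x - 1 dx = -3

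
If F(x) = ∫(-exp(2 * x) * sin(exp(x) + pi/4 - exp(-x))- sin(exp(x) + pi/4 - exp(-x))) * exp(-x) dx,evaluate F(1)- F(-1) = -sqrt(2)*sin(E - exp(-1))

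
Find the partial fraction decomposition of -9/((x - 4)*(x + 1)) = 9/(5*(x + 1)) - 9/(5*(x - 4))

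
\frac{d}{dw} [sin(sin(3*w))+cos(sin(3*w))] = 3*sqrt(2)*cos(3*w)*cos(sin(3*w) + pi/4)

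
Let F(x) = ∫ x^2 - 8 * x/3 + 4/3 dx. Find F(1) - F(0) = 1/3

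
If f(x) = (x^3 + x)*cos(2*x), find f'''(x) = 8*x^3*sin(2*x) - 36*x^2*cos(2*x) - 28*x*sin(2*x) - 6*cos(2*x)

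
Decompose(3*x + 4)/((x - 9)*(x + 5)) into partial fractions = 11/(14*(x + 5)) + 31/(14*(x - 9))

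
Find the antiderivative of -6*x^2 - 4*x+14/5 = -2*x^3 - 2*x^2 + 14*x/5 + C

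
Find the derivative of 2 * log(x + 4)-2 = 2/(x + 4)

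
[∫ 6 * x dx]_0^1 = 3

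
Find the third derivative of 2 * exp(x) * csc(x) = 4*(-1 - cos(x)/sin(x) + 3/sin(x)^2 - 3*cos(x)/sin(x)^3)*exp(x)/sin(x)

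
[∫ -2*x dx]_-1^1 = 0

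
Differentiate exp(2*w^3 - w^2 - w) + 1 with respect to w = 6*w^2*exp(2*w^3 - w^2 - w) - 2*w*exp(2*w^3 - w^2 - w) - exp(2*w^3 - w^2 - w)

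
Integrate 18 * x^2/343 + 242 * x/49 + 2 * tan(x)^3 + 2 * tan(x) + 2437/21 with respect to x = 6*x^3/343 + 121*x^2/49 + 2437*x/21 + tan(x)^2 + C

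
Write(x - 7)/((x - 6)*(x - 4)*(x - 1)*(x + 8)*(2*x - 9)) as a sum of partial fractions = 8/(105*(2*x - 9)) - 1/(2520*(x + 8)) + 2/(315*(x - 1)) - 1/(24*(x - 4)) - 1/(420*(x - 6))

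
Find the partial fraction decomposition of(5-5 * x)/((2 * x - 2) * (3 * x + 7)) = -5/(2*(3*x + 7))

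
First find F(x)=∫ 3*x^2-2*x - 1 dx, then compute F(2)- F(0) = 2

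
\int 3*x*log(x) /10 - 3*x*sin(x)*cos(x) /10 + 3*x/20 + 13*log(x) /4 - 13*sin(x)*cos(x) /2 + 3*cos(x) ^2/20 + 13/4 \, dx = (3*x + 65)*(x*log(x) + cos(x)^2)/20 + C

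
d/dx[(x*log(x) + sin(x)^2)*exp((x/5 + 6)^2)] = (2*x^2*log(x)/25 + 12*x*log(x)/5 - x*cos(2*x)/25 + x/25 + log(x) + sin(2*x) - 6*cos(2*x)/5 + 11/5)*exp(36)*exp(12*x/5)*exp(x^2/25)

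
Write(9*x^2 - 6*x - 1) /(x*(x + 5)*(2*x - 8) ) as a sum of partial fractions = 127/(45*(x + 5)) + 119/(72*(x - 4)) + 1/(40*x)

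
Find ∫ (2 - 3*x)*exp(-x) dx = (3*x + 1)*exp(-x) + C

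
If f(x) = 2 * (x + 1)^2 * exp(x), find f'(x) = 2*x^2*exp(x) + 8*x*exp(x) + 6*exp(x)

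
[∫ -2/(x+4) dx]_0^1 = -2*log(5) + 4*log(2)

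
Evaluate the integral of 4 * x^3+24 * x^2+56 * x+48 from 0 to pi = -36 + (2 + (2 + pi)^2)^2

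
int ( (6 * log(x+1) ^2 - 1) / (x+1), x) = 2*log(x + 1)^3 - log(x + 1) + C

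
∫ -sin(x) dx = cos(x) + C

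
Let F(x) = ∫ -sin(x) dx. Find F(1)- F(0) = -1 + cos(1)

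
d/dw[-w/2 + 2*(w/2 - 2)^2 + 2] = w - 9/2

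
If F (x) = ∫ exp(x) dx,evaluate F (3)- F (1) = -E + exp(3)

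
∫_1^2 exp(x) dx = -E + exp(2)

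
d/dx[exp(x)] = exp(x)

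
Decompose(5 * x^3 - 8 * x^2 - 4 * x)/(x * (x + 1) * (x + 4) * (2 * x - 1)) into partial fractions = -1/(2*x - 1) + 4/(x + 4) - 1/(x + 1)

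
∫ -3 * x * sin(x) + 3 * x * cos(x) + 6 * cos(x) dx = 3*sqrt(2)*(x + 1)*sin(x + pi/4) + C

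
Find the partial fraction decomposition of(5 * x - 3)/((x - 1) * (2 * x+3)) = 21/(5*(2*x + 3)) + 2/(5*(x - 1))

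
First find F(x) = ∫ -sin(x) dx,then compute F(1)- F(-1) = 0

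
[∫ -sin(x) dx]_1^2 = -cos(1) + cos(2)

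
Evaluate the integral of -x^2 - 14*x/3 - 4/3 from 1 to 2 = -32/3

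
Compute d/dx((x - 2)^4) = 4*x^3 - 24*x^2 + 48*x - 32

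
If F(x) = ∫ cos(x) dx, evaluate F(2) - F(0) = sin(2)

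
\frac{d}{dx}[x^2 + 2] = 2*x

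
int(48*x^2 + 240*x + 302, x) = 16*x^3 + 120*x^2 + 302*x + C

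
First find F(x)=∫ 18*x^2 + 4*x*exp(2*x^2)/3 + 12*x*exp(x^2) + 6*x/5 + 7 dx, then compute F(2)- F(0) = 871/15 + 6*exp(4) + exp(8)/3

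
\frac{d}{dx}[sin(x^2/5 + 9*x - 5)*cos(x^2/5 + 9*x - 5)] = -2*x*sin(x^2/5 + 9*x - 5)^2/5 + 2*x*cos(x^2/5 + 9*x - 5)^2/5 - 9*sin(x^2/5 + 9*x - 5)^2 + 9*cos(x^2/5 + 9*x - 5)^2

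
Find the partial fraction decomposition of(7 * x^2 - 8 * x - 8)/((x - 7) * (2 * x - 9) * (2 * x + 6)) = -391/(150*(2*x - 9)) + 79/(300*(x + 3)) + 279/(100*(x - 7))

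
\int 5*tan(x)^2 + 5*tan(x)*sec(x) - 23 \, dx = -28*x + 5*tan(x) + 5*sec(x) + C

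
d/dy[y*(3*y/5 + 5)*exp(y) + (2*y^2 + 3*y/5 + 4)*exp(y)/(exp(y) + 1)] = (3*y^2*exp(3*y) + 6*y^2*exp(2*y) + 13*y^2*exp(y) + 31*y*exp(3*y) + 82*y*exp(2*y) + 54*y*exp(y) + 25*exp(3*y) + 53*exp(2*y) + 48*exp(y))/(5*exp(2*y) + 10*exp(y) + 5)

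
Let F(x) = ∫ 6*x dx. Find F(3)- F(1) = 24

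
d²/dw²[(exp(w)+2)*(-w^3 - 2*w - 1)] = -w^3*exp(w) - 6*w^2*exp(w) - 8*w*exp(w) - 12*w - 5*exp(w)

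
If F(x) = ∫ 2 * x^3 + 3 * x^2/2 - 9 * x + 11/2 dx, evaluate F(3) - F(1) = 28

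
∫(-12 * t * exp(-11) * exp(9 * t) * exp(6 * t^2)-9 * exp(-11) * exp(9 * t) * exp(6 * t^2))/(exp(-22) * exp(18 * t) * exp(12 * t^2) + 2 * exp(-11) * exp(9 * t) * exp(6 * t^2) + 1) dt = 1/(exp(6*t^2 + 9*t - 11) + 1) + C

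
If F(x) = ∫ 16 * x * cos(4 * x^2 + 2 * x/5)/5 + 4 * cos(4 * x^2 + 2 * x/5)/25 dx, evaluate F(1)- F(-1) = 2*sin(22/5)/5 - 2*sin(18/5)/5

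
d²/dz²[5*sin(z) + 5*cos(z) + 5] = -5*sin(z) - 5*cos(z)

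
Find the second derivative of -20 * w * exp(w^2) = -80*w^3*exp(w^2) - 120*w*exp(w^2)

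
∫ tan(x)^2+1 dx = tan(x) + C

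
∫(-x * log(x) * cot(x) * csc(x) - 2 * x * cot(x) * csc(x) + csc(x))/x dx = (log(x) + 2)*csc(x) + C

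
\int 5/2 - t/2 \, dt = -t^2/4 + 5*t/2 + C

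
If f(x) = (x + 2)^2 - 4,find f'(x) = 2*x + 4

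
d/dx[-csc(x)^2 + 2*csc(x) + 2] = 2*(-1 + 1/sin(x))*cos(x)/sin(x)^2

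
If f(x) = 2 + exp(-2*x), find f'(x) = -2*exp(-2*x)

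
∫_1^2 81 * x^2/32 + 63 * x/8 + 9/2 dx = 711/32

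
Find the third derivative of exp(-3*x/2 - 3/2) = -27*exp(-3*x/2 - 3/2)/8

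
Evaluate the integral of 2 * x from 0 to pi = pi^2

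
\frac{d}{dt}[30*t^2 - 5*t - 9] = 60*t - 5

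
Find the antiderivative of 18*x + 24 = 9*x^2 + 24*x + C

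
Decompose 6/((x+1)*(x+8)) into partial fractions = -6/(7*(x + 8)) + 6/(7*(x + 1))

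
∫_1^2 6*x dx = 9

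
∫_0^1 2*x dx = 1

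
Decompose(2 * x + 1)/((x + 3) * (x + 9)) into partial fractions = 17/(6*(x + 9)) - 5/(6*(x + 3))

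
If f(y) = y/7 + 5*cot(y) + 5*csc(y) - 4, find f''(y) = -5/sin(y) + 10*cos(y)/sin(y)^3 + 10/sin(y)^3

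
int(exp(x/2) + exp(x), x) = 2*exp(x/2) + exp(x) + C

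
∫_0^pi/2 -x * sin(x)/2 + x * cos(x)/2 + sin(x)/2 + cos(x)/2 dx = pi/4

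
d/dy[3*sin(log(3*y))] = 3*cos(log(y) + log(3))/y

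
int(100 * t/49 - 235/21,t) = 50*t^2/49 - 235*t/21 + C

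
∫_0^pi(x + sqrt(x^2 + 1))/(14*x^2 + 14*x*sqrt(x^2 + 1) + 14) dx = log(pi + sqrt(1 + pi^2))/14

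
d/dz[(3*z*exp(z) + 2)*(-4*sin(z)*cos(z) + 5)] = -6*z*exp(z)*sin(2*z) - 12*z*exp(z)*cos(2*z) + 15*z*exp(z) - 6*exp(z)*sin(2*z) + 15*exp(z) - 8*cos(2*z)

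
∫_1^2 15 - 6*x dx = 6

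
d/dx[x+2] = 1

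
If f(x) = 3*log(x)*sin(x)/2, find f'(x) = 3*(x*log(x)*cos(x) + sin(x))/(2*x)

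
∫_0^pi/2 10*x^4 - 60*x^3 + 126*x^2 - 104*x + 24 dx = (-2 + pi/2)^3*(-3*pi/2 + pi^2/2)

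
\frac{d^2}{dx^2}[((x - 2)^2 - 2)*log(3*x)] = (2*x^2*log(x) + 2*x^2*log(3) + 3*x^2 - 4*x - 2)/x^2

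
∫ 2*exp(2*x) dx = exp(2*x) + C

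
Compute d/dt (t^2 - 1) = 2*t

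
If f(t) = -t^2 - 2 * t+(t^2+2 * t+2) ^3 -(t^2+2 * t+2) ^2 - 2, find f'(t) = 6*t^5 + 30*t^4 + 68*t^3 + 84*t^2 + 54*t + 14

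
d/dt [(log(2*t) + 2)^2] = (2*log(t) + 2*log(2) + 4)/t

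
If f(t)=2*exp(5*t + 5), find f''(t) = 50*exp(5*t + 5)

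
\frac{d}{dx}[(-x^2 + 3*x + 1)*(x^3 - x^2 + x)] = -5*x^4 + 16*x^3 - 9*x^2 + 4*x + 1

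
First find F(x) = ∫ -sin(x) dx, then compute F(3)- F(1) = cos(3) - cos(1)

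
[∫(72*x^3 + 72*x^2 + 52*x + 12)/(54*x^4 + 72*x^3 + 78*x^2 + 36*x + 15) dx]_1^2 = -log(170)/3 + log(1226)/3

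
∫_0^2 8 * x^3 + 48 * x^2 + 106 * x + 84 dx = 540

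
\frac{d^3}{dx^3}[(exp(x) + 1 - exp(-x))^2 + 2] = (8*exp(4*x) + 2*exp(3*x) + 2*exp(x) - 8)*exp(-2*x)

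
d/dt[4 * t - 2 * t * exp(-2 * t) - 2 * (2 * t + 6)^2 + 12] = (-16*t*exp(2*t) + 4*t - 44*exp(2*t) - 2)*exp(-2*t)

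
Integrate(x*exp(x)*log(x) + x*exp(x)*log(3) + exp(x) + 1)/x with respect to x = (exp(x) + 1)*log(3*x) + C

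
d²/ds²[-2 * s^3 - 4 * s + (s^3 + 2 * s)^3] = 72*s^7 + 252*s^5 + 240*s^3 + 36*s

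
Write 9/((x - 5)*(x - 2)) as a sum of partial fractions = -3/(x - 2) + 3/(x - 5)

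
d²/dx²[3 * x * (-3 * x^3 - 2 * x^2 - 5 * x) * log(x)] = -108*x^2*log(x) - 63*x^2 - 36*x*log(x) - 30*x - 30*log(x) - 45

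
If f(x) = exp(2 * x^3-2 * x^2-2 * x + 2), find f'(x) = 6*x^2*exp(2*x^3 - 2*x^2 - 2*x + 2) - 4*x*exp(2*x^3 - 2*x^2 - 2*x + 2) - 2*exp(2*x^3 - 2*x^2 - 2*x + 2)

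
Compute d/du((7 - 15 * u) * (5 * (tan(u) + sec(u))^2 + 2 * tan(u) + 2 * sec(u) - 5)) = 2*(-600*u*sin(u) - 30*u*sin(2*u) - 60*u*cos(u) + 150*u*cos(2*u) - 450*u + 265*sin(u) - 136*sin(2*u) - 15*sin(3*u) - 47*cos(u) - 100*cos(2*u) + 75*cos(3*u) + 180)/(3*cos(u) + cos(3*u))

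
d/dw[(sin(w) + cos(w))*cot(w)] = -sqrt(2)*sin(w + pi/4) - cos(w)/sin(w)^2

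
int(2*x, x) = x^2 + C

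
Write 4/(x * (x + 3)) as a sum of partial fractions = -4/(3*(x + 3)) + 4/(3*x)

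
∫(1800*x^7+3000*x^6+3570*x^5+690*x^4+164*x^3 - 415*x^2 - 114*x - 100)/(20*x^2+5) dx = 15*x^6 + 30*x^5 + 39*x^4 - x^3 - 77*x^2/5 - 20*x + log(4*x^2 + 1) + C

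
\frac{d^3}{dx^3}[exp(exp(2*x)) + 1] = 8*exp(2*x + exp(2*x)) + 24*exp(4*x + exp(2*x)) + 8*exp(6*x + exp(2*x))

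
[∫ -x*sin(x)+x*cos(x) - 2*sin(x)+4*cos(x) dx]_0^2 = -3 + 5*cos(2) + 5*sin(2)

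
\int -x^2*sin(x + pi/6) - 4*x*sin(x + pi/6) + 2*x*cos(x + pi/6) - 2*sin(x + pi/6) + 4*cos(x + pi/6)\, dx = ((x + 2)^2 - 2)*cos(x + pi/6) + C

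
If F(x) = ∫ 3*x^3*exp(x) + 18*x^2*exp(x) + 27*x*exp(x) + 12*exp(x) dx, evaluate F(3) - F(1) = -24*E + 192*exp(3)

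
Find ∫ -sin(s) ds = cos(s) + C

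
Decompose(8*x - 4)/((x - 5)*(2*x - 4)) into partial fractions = -2/(x - 2) + 6/(x - 5)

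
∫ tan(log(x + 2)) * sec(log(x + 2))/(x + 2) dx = sec(log(x + 2)) + C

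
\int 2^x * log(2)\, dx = 2^x + C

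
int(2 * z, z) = z^2 + C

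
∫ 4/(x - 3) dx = 4*log(x - 3) + C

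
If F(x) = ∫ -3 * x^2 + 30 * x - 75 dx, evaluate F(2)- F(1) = -37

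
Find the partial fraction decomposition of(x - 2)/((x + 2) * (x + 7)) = 9/(5*(x + 7)) - 4/(5*(x + 2))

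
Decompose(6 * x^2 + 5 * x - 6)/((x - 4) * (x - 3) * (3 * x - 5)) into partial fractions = 171/(28*(3*x - 5)) - 63/(4*(x - 3)) + 110/(7*(x - 4))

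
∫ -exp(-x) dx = exp(-x) + C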